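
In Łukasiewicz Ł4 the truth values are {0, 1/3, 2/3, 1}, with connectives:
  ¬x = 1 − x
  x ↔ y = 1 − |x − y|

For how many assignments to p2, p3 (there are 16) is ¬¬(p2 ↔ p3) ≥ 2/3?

p2 = 0, p3 = 0 ↦ 1  ≥
p2 = 0, p3 = 1/3 ↦ 2/3  ≥
p2 = 0, p3 = 2/3 ↦ 1/3  <
p2 = 0, p3 = 1 ↦ 0  <
p2 = 1/3, p3 = 0 ↦ 2/3  ≥
p2 = 1/3, p3 = 1/3 ↦ 1  ≥
p2 = 1/3, p3 = 2/3 ↦ 2/3  ≥
p2 = 1/3, p3 = 1 ↦ 1/3  <
p2 = 2/3, p3 = 0 ↦ 1/3  <
p2 = 2/3, p3 = 1/3 ↦ 2/3  ≥
p2 = 2/3, p3 = 2/3 ↦ 1  ≥
p2 = 2/3, p3 = 1 ↦ 2/3  ≥
p2 = 1, p3 = 0 ↦ 0  <
p2 = 1, p3 = 1/3 ↦ 1/3  <
p2 = 1, p3 = 2/3 ↦ 2/3  ≥
p2 = 1, p3 = 1 ↦ 1  ≥
So 10 of the 16 assignments meet the threshold.

10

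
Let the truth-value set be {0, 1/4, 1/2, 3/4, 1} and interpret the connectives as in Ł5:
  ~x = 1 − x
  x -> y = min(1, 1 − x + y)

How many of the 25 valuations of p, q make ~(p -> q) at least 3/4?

3

value 1: 1 assignment (counts)
value 3/4: 2 assignments (counts)
value 1/2: 3 assignments
value 1/4: 4 assignments
value 0: 15 assignments
So 3 of the 25 assignments meet the threshold.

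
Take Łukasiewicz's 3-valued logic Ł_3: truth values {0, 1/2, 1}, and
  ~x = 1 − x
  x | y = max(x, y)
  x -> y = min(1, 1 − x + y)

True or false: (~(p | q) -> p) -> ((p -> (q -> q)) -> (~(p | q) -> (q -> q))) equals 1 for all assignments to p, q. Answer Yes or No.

Yes

p = 0, q = 0 ↦ 1
p = 0, q = 1/2 ↦ 1
p = 0, q = 1 ↦ 1
p = 1/2, q = 0 ↦ 1
p = 1/2, q = 1/2 ↦ 1
p = 1/2, q = 1 ↦ 1
p = 1, q = 0 ↦ 1
p = 1, q = 1/2 ↦ 1
p = 1, q = 1 ↦ 1
Every assignment gives a value ≥ 1.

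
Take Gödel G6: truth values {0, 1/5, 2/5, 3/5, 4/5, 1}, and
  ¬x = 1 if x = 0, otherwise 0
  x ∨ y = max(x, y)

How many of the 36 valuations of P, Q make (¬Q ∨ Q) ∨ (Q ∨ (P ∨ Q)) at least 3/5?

value 1: 16 assignments (counts)
value 4/5: 8 assignments (counts)
value 3/5: 6 assignments (counts)
value 2/5: 4 assignments
value 1/5: 2 assignments
So 30 of the 36 assignments meet the threshold.

30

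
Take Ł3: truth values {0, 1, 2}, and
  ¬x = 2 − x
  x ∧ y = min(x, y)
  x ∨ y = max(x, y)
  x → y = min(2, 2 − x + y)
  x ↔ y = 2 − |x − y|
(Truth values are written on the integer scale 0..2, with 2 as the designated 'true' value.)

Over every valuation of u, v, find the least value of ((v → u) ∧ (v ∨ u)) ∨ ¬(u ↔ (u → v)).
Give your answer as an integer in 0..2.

Take u = 1, v = 0:
v → u = 0 → 1 = 2
v ∨ u = 0 ∨ 1 = 1
(v → u) ∧ (v ∨ u) = 2 ∧ 1 = 1
u → v = 1 → 0 = 1
u ↔ (u → v) = 1 ↔ 1 = 2
¬(u ↔ (u → v)) = ¬2 = 0
((v → u) ∧ (v ∨ u)) ∨ ¬(u ↔ (u → v)) = 1 ∨ 0 = 1
No assignment yields a value below 1, so this is the minimum.

1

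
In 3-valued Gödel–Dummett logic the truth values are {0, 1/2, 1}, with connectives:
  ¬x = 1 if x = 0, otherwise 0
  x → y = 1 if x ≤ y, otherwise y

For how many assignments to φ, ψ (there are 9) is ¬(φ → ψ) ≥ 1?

φ = 0, ψ = 0 ↦ 0  <
φ = 0, ψ = 1/2 ↦ 0  <
φ = 0, ψ = 1 ↦ 0  <
φ = 1/2, ψ = 0 ↦ 1  ≥
φ = 1/2, ψ = 1/2 ↦ 0  <
φ = 1/2, ψ = 1 ↦ 0  <
φ = 1, ψ = 0 ↦ 1  ≥
φ = 1, ψ = 1/2 ↦ 0  <
φ = 1, ψ = 1 ↦ 0  <
So 2 of the 9 assignments meet the threshold.

2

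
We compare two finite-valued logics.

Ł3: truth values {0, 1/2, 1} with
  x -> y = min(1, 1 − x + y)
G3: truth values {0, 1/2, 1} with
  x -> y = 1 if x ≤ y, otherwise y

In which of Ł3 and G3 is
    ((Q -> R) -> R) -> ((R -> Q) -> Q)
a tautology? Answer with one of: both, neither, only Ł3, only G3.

In Ł3: every assignment gives 1 — tautology.
In G3: at Q = 1/2, R = 0 the value is 1/2 — not a tautology.

only Ł3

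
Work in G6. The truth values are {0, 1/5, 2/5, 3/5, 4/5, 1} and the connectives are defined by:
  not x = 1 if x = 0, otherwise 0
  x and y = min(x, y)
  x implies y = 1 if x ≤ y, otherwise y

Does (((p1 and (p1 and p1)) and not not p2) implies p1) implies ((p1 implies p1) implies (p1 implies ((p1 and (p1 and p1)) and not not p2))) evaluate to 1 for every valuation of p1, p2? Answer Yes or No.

Counterexample: take p1 = 1/5, p2 = 0.
p1 and p1 = 1/5 and 1/5 = 1/5
p1 and (p1 and p1) = 1/5 and 1/5 = 1/5
not p2 = not 0 = 1
not not p2 = not 1 = 0
(p1 and (p1 and p1)) and not not p2 = 1/5 and 0 = 0
((p1 and (p1 and p1)) and not not p2) implies p1 = 0 implies 1/5 = 1
p1 implies p1 = 1/5 implies 1/5 = 1
p1 and p1 = 1/5 and 1/5 = 1/5
p1 and (p1 and p1) = 1/5 and 1/5 = 1/5
not p2 = not 0 = 1
not not p2 = not 1 = 0
(p1 and (p1 and p1)) and not not p2 = 1/5 and 0 = 0
p1 implies ((p1 and (p1 and p1)) and not not p2) = 1/5 implies 0 = 0
(p1 implies p1) implies (p1 implies ((p1 and (p1 and p1)) and not not p2)) = 1 implies 0 = 0
(((p1 and (p1 and p1)) and not not p2) implies p1) implies ((p1 implies p1) implies (p1 implies ((p1 and (p1 and p1)) and not not p2))) = 1 implies 0 = 0
This gives 0 ≠ 1.

No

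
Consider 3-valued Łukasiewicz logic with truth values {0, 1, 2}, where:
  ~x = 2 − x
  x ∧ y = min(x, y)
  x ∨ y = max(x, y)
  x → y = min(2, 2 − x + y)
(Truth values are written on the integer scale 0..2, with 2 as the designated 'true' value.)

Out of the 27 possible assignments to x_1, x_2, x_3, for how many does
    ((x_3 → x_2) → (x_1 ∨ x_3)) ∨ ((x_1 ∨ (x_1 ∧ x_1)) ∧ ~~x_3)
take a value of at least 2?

17

value 2: 17 assignments (counts)
value 1: 7 assignments
value 0: 3 assignments
So 17 of the 27 assignments meet the threshold.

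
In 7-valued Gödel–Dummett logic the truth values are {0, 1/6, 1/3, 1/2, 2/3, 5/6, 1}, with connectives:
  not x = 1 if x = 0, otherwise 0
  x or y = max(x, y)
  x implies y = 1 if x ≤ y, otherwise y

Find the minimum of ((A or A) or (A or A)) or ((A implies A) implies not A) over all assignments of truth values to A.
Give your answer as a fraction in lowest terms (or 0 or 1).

1/6

Take A = 1/6:
A or A = 1/6 or 1/6 = 1/6
A or A = 1/6 or 1/6 = 1/6
(A or A) or (A or A) = 1/6 or 1/6 = 1/6
A implies A = 1/6 implies 1/6 = 1
not A = not 1/6 = 0
(A implies A) implies not A = 1 implies 0 = 0
((A or A) or (A or A)) or ((A implies A) implies not A) = 1/6 or 0 = 1/6
No assignment yields a value below 1/6, so this is the minimum.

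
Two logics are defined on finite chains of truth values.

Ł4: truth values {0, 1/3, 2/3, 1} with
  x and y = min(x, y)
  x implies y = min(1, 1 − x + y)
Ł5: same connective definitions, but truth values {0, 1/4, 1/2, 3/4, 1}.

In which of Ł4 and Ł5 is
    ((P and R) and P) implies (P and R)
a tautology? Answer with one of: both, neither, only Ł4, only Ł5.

In Ł4: every assignment gives 1 — tautology.
In Ł5: every assignment gives 1 — tautology.

both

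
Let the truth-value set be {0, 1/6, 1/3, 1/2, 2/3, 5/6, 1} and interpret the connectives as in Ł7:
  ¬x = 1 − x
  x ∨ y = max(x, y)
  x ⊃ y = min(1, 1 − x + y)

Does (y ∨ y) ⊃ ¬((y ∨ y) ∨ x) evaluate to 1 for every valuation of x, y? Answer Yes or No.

No

Counterexample: take x = 0, y = 2/3.
y ∨ y = 2/3 ∨ 2/3 = 2/3
(y ∨ y) ∨ x = 2/3 ∨ 0 = 2/3
¬((y ∨ y) ∨ x) = ¬2/3 = 1/3
(y ∨ y) ⊃ ¬((y ∨ y) ∨ x) = 2/3 ⊃ 1/3 = 2/3
This gives 2/3 ≠ 1.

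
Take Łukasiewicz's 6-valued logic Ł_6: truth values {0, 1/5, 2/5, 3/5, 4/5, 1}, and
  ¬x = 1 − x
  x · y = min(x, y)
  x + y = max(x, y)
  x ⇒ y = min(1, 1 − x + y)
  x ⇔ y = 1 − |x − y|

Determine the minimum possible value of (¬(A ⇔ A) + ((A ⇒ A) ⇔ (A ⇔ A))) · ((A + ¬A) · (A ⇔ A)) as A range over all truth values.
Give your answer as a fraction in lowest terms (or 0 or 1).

3/5

Take A = 2/5:
A ⇔ A = 2/5 ⇔ 2/5 = 1
¬(A ⇔ A) = ¬1 = 0
A ⇒ A = 2/5 ⇒ 2/5 = 1
A ⇔ A = 2/5 ⇔ 2/5 = 1
(A ⇒ A) ⇔ (A ⇔ A) = 1 ⇔ 1 = 1
¬(A ⇔ A) + ((A ⇒ A) ⇔ (A ⇔ A)) = 0 + 1 = 1
¬A = ¬2/5 = 3/5
A + ¬A = 2/5 + 3/5 = 3/5
A ⇔ A = 2/5 ⇔ 2/5 = 1
(A + ¬A) · (A ⇔ A) = 3/5 · 1 = 3/5
(¬(A ⇔ A) + ((A ⇒ A) ⇔ (A ⇔ A))) · ((A + ¬A) · (A ⇔ A)) = 1 · 3/5 = 3/5
No assignment yields a value below 3/5, so this is the minimum.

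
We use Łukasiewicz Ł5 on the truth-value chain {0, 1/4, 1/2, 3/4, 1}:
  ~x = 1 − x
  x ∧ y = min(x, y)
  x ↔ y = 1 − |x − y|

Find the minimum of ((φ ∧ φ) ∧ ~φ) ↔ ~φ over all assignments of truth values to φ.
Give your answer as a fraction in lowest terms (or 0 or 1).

Take φ = 0:
φ ∧ φ = 0 ∧ 0 = 0
~φ = ~0 = 1
(φ ∧ φ) ∧ ~φ = 0 ∧ 1 = 0
~φ = ~0 = 1
((φ ∧ φ) ∧ ~φ) ↔ ~φ = 0 ↔ 1 = 0
No assignment yields a value below 0, so this is the minimum.

0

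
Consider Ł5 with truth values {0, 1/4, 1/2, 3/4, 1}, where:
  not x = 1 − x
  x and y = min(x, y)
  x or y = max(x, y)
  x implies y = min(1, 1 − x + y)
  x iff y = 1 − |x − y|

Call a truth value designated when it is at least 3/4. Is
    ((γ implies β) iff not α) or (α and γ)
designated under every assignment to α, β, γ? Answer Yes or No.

No

Counterexample: take α = 0, β = 0, γ = 1/2.
γ implies β = 1/2 implies 0 = 1/2
not α = not 0 = 1
(γ implies β) iff not α = 1/2 iff 1 = 1/2
α and γ = 0 and 1/2 = 0
((γ implies β) iff not α) or (α and γ) = 1/2 or 0 = 1/2
This gives 1/2, which is below 3/4.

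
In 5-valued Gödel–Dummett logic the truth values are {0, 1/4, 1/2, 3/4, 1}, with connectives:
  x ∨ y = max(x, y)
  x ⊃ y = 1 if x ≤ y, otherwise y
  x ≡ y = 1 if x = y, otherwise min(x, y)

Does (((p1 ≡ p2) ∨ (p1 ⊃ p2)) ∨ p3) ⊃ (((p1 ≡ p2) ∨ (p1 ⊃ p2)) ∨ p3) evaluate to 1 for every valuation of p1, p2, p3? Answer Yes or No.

At p1 = 1/4, p2 = 3/4, p3 = 0, for instance:
p1 ≡ p2 = 1/4 ≡ 3/4 = 1/4
p1 ⊃ p2 = 1/4 ⊃ 3/4 = 1
(p1 ≡ p2) ∨ (p1 ⊃ p2) = 1/4 ∨ 1 = 1
((p1 ≡ p2) ∨ (p1 ⊃ p2)) ∨ p3 = 1 ∨ 0 = 1
(((p1 ≡ p2) ∨ (p1 ⊃ p2)) ∨ p3) ⊃ (((p1 ≡ p2) ∨ (p1 ⊃ p2)) ∨ p3) = 1 ⊃ 1 = 1
and checking the remaining 124 assignments likewise gives ≥ 1 in every case.

Yes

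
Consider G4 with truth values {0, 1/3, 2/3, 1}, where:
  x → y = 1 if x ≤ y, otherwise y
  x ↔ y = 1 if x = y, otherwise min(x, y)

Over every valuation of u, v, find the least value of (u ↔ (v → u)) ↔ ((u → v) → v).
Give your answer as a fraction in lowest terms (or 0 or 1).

Take u = 0, v = 1/3:
v → u = 1/3 → 0 = 0
u ↔ (v → u) = 0 ↔ 0 = 1
u → v = 0 → 1/3 = 1
(u → v) → v = 1 → 1/3 = 1/3
(u ↔ (v → u)) ↔ ((u → v) → v) = 1 ↔ 1/3 = 1/3
No assignment yields a value below 1/3, so this is the minimum.

1/3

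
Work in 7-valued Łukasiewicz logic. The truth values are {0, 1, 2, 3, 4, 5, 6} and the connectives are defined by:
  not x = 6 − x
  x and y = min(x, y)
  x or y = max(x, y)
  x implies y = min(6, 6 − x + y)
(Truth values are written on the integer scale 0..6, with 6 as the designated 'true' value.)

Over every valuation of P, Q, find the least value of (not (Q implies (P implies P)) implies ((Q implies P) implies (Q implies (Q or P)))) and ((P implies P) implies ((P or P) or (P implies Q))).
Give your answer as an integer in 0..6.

3

Take P = 3, Q = 0:
P implies P = 3 implies 3 = 6
Q implies (P implies P) = 0 implies 6 = 6
not (Q implies (P implies P)) = not 6 = 0
Q implies P = 0 implies 3 = 6
Q or P = 0 or 3 = 3
Q implies (Q or P) = 0 implies 3 = 6
(Q implies P) implies (Q implies (Q or P)) = 6 implies 6 = 6
not (Q implies (P implies P)) implies ((Q implies P) implies (Q implies (Q or P))) = 0 implies 6 = 6
P implies P = 3 implies 3 = 6
P or P = 3 or 3 = 3
P implies Q = 3 implies 0 = 3
(P or P) or (P implies Q) = 3 or 3 = 3
(P implies P) implies ((P or P) or (P implies Q)) = 6 implies 3 = 3
(not (Q implies (P implies P)) implies ((Q implies P) implies (Q implies (Q or P)))) and ((P implies P) implies ((P or P) or (P implies Q))) = 6 and 3 = 3
No assignment yields a value below 3, so this is the minimum.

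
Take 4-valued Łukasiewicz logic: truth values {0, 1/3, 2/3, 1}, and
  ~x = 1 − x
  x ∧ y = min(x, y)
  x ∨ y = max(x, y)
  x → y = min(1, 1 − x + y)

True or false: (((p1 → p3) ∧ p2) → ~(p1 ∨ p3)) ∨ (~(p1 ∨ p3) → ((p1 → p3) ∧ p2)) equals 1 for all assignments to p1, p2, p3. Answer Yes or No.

Yes

At p1 = 2/3, p2 = 1, p3 = 2/3, for instance:
p1 → p3 = 2/3 → 2/3 = 1
(p1 → p3) ∧ p2 = 1 ∧ 1 = 1
p1 ∨ p3 = 2/3 ∨ 2/3 = 2/3
~(p1 ∨ p3) = ~2/3 = 1/3
((p1 → p3) ∧ p2) → ~(p1 ∨ p3) = 1 → 1/3 = 1/3
~(p1 ∨ p3) → ((p1 → p3) ∧ p2) = 1/3 → 1 = 1
(((p1 → p3) ∧ p2) → ~(p1 ∨ p3)) ∨ (~(p1 ∨ p3) → ((p1 → p3) ∧ p2)) = 1/3 ∨ 1 = 1
and checking the remaining 63 assignments likewise gives ≥ 1 in every case.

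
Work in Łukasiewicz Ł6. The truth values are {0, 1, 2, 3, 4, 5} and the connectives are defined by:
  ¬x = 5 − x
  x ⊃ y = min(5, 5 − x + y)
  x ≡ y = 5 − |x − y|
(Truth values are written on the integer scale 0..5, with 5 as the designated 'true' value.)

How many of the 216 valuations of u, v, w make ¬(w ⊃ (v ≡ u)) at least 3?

20

value 5: 2 assignments (counts)
value 4: 6 assignments (counts)
value 3: 12 assignments (counts)
value 2: 20 assignments
value 1: 30 assignments
value 0: 146 assignments
So 20 of the 216 assignments meet the threshold.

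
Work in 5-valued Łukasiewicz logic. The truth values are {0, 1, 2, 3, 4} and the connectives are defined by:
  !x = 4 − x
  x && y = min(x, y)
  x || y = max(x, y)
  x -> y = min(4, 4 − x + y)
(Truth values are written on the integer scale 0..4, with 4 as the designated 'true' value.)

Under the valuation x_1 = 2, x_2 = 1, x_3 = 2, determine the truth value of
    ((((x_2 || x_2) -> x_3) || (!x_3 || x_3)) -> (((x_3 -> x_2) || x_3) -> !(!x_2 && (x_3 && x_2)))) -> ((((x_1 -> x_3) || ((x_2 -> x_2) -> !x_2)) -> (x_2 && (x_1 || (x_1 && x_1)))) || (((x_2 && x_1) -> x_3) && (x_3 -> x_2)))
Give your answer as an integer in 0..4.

3

x_2 || x_2 = 1 || 1 = 1
(x_2 || x_2) -> x_3 = 1 -> 2 = 4
!x_3 = !2 = 2
!x_3 || x_3 = 2 || 2 = 2
((x_2 || x_2) -> x_3) || (!x_3 || x_3) = 4 || 2 = 4
x_3 -> x_2 = 2 -> 1 = 3
(x_3 -> x_2) || x_3 = 3 || 2 = 3
!x_2 = !1 = 3
x_3 && x_2 = 2 && 1 = 1
!x_2 && (x_3 && x_2) = 3 && 1 = 1
!(!x_2 && (x_3 && x_2)) = !1 = 3
((x_3 -> x_2) || x_3) -> !(!x_2 && (x_3 && x_2)) = 3 -> 3 = 4
(((x_2 || x_2) -> x_3) || (!x_3 || x_3)) -> (((x_3 -> x_2) || x_3) -> !(!x_2 && (x_3 && x_2))) = 4 -> 4 = 4
x_1 -> x_3 = 2 -> 2 = 4
x_2 -> x_2 = 1 -> 1 = 4
!x_2 = !1 = 3
(x_2 -> x_2) -> !x_2 = 4 -> 3 = 3
(x_1 -> x_3) || ((x_2 -> x_2) -> !x_2) = 4 || 3 = 4
x_1 && x_1 = 2 && 2 = 2
x_1 || (x_1 && x_1) = 2 || 2 = 2
x_2 && (x_1 || (x_1 && x_1)) = 1 && 2 = 1
((x_1 -> x_3) || ((x_2 -> x_2) -> !x_2)) -> (x_2 && (x_1 || (x_1 && x_1))) = 4 -> 1 = 1
x_2 && x_1 = 1 && 2 = 1
(x_2 && x_1) -> x_3 = 1 -> 2 = 4
x_3 -> x_2 = 2 -> 1 = 3
((x_2 && x_1) -> x_3) && (x_3 -> x_2) = 4 && 3 = 3
(((x_1 -> x_3) || ((x_2 -> x_2) -> !x_2)) -> (x_2 && (x_1 || (x_1 && x_1)))) || (((x_2 && x_1) -> x_3) && (x_3 -> x_2)) = 1 || 3 = 3
((((x_2 || x_2) -> x_3) || (!x_3 || x_3)) -> (((x_3 -> x_2) || x_3) -> !(!x_2 && (x_3 && x_2)))) -> ((((x_1 -> x_3) || ((x_2 -> x_2) -> !x_2)) -> (x_2 && (x_1 || (x_1 && x_1)))) || (((x_2 && x_1) -> x_3) && (x_3 -> x_2))) = 4 -> 3 = 3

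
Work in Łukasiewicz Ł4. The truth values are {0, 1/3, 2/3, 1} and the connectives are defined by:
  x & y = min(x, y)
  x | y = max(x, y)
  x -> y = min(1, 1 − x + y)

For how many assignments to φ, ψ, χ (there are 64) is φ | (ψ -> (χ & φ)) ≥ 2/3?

value 1: 36 assignments (counts)
value 2/3: 15 assignments (counts)
value 1/3: 9 assignments
value 0: 4 assignments
So 51 of the 64 assignments meet the threshold.

51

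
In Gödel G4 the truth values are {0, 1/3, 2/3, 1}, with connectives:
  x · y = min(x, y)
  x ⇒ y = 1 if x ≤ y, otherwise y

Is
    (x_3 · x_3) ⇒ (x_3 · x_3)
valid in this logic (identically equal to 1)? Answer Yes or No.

x_3 = 0 ↦ 1
x_3 = 1/3 ↦ 1
x_3 = 2/3 ↦ 1
x_3 = 1 ↦ 1
Every assignment gives a value ≥ 1.

Yes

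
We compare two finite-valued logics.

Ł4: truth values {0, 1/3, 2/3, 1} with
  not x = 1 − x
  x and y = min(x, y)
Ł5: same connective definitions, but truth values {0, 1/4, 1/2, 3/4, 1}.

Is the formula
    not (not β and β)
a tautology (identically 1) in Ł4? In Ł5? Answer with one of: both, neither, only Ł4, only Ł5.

neither

In Ł4: at β = 1/3 the value is 2/3 — not a tautology.
In Ł5: at β = 1/4 the value is 3/4 — not a tautology.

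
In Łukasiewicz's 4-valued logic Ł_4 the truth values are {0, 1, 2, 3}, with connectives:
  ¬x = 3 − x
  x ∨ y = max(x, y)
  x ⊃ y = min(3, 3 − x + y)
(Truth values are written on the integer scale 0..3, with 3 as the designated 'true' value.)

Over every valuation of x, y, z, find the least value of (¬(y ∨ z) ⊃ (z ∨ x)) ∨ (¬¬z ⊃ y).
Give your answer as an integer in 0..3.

Take x = 0, y = 0, z = 1:
y ∨ z = 0 ∨ 1 = 1
¬(y ∨ z) = ¬1 = 2
z ∨ x = 1 ∨ 0 = 1
¬(y ∨ z) ⊃ (z ∨ x) = 2 ⊃ 1 = 2
¬z = ¬1 = 2
¬¬z = ¬2 = 1
¬¬z ⊃ y = 1 ⊃ 0 = 2
(¬(y ∨ z) ⊃ (z ∨ x)) ∨ (¬¬z ⊃ y) = 2 ∨ 2 = 2
No assignment yields a value below 2, so this is the minimum.

2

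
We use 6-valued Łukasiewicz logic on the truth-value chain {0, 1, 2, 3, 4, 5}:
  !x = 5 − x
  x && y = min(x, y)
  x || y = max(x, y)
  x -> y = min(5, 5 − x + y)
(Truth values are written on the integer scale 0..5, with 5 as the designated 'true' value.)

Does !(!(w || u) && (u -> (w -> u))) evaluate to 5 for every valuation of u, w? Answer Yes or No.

No

Counterexample: take u = 0, w = 0.
w || u = 0 || 0 = 0
!(w || u) = !0 = 5
w -> u = 0 -> 0 = 5
u -> (w -> u) = 0 -> 5 = 5
!(w || u) && (u -> (w -> u)) = 5 && 5 = 5
!(!(w || u) && (u -> (w -> u))) = !5 = 0
This gives 0 ≠ 5.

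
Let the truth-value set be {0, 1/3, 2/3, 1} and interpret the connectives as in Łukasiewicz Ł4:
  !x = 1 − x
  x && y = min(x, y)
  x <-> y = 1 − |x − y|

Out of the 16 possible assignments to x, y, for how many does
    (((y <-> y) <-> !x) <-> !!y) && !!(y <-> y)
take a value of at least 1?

4

x = 0, y = 0 ↦ 0  <
x = 0, y = 1/3 ↦ 1/3  <
x = 0, y = 2/3 ↦ 2/3  <
x = 0, y = 1 ↦ 1  ≥
x = 1/3, y = 0 ↦ 1/3  <
x = 1/3, y = 1/3 ↦ 2/3  <
x = 1/3, y = 2/3 ↦ 1  ≥
x = 1/3, y = 1 ↦ 2/3  <
x = 2/3, y = 0 ↦ 2/3  <
x = 2/3, y = 1/3 ↦ 1  ≥
x = 2/3, y = 2/3 ↦ 2/3  <
x = 2/3, y = 1 ↦ 1/3  <
x = 1, y = 0 ↦ 1  ≥
x = 1, y = 1/3 ↦ 2/3  <
x = 1, y = 2/3 ↦ 1/3  <
x = 1, y = 1 ↦ 0  <
So 4 of the 16 assignments meet the threshold.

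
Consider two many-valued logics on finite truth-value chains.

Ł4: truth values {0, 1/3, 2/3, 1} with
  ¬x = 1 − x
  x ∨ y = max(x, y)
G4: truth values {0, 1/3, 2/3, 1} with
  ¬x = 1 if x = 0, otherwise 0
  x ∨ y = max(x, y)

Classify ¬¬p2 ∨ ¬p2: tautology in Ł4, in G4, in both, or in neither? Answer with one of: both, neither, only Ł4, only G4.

only G4

In Ł4: at p2 = 1/3 the value is 2/3 — not a tautology.
In G4: every assignment gives 1 — tautology.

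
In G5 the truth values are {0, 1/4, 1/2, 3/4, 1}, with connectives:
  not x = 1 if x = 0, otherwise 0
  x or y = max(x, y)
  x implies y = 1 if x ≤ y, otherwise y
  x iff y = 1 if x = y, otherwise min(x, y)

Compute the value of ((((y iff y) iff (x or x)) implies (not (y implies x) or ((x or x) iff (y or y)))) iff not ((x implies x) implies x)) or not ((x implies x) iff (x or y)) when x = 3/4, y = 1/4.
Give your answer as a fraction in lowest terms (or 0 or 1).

0

y iff y = 1/4 iff 1/4 = 1
x or x = 3/4 or 3/4 = 3/4
(y iff y) iff (x or x) = 1 iff 3/4 = 3/4
y implies x = 1/4 implies 3/4 = 1
not (y implies x) = not 1 = 0
x or x = 3/4 or 3/4 = 3/4
y or y = 1/4 or 1/4 = 1/4
(x or x) iff (y or y) = 3/4 iff 1/4 = 1/4
not (y implies x) or ((x or x) iff (y or y)) = 0 or 1/4 = 1/4
((y iff y) iff (x or x)) implies (not (y implies x) or ((x or x) iff (y or y))) = 3/4 implies 1/4 = 1/4
x implies x = 3/4 implies 3/4 = 1
(x implies x) implies x = 1 implies 3/4 = 3/4
not ((x implies x) implies x) = not 3/4 = 0
(((y iff y) iff (x or x)) implies (not (y implies x) or ((x or x) iff (y or y)))) iff not ((x implies x) implies x) = 1/4 iff 0 = 0
x implies x = 3/4 implies 3/4 = 1
x or y = 3/4 or 1/4 = 3/4
(x implies x) iff (x or y) = 1 iff 3/4 = 3/4
not ((x implies x) iff (x or y)) = not 3/4 = 0
((((y iff y) iff (x or x)) implies (not (y implies x) or ((x or x) iff (y or y)))) iff not ((x implies x) implies x)) or not ((x implies x) iff (x or y)) = 0 or 0 = 0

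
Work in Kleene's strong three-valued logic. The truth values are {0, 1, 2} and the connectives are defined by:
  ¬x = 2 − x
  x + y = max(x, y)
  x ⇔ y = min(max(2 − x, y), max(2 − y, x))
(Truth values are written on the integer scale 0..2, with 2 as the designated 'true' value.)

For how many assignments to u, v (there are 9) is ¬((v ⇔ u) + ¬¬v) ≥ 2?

1

u = 0, v = 0 ↦ 0  <
u = 0, v = 1 ↦ 1  <
u = 0, v = 2 ↦ 0  <
u = 1, v = 0 ↦ 1  <
u = 1, v = 1 ↦ 1  <
u = 1, v = 2 ↦ 0  <
u = 2, v = 0 ↦ 2  ≥
u = 2, v = 1 ↦ 1  <
u = 2, v = 2 ↦ 0  <
So 1 of the 9 assignments meets the threshold.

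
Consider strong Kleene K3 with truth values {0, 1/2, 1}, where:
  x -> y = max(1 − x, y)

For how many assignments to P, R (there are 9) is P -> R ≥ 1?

P = 0, R = 0 ↦ 1  ≥
P = 0, R = 1/2 ↦ 1  ≥
P = 0, R = 1 ↦ 1  ≥
P = 1/2, R = 0 ↦ 1/2  <
P = 1/2, R = 1/2 ↦ 1/2  <
P = 1/2, R = 1 ↦ 1  ≥
P = 1, R = 0 ↦ 0  <
P = 1, R = 1/2 ↦ 1/2  <
P = 1, R = 1 ↦ 1  ≥
So 5 of the 9 assignments meet the threshold.

5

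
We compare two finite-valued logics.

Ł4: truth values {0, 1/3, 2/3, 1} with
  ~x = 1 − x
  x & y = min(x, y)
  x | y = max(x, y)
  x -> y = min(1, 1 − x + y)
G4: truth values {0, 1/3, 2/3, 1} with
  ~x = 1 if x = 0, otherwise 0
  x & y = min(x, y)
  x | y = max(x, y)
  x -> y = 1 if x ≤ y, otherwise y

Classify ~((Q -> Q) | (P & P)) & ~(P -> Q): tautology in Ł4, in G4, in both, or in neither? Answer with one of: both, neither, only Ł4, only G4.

In Ł4: at P = 0, Q = 0 the value is 0 — not a tautology.
In G4: at P = 0, Q = 0 the value is 0 — not a tautology.

neither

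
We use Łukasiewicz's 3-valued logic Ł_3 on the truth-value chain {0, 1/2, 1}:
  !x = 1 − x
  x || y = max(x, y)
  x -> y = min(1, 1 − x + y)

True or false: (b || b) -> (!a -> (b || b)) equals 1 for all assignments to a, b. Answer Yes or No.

Yes

a = 0, b = 0 ↦ 1
a = 0, b = 1/2 ↦ 1
a = 0, b = 1 ↦ 1
a = 1/2, b = 0 ↦ 1
a = 1/2, b = 1/2 ↦ 1
a = 1/2, b = 1 ↦ 1
a = 1, b = 0 ↦ 1
a = 1, b = 1/2 ↦ 1
a = 1, b = 1 ↦ 1
Every assignment gives a value ≥ 1.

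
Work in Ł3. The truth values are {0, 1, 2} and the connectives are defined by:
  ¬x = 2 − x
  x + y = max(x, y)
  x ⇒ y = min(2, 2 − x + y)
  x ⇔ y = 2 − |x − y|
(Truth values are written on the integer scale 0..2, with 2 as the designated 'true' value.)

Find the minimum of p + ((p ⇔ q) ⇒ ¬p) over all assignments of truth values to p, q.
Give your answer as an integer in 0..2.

Take p = 1, q = 1:
p ⇔ q = 1 ⇔ 1 = 2
¬p = ¬1 = 1
(p ⇔ q) ⇒ ¬p = 2 ⇒ 1 = 1
p + ((p ⇔ q) ⇒ ¬p) = 1 + 1 = 1
No assignment yields a value below 1, so this is the minimum.

1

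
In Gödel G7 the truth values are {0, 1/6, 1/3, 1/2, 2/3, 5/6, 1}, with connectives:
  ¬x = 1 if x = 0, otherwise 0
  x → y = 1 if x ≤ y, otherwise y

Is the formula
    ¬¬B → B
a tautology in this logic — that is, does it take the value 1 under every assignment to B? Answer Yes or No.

Counterexample: take B = 1/6.
¬B = ¬1/6 = 0
¬¬B = ¬0 = 1
¬¬B → B = 1 → 1/6 = 1/6
This gives 1/6 ≠ 1.

No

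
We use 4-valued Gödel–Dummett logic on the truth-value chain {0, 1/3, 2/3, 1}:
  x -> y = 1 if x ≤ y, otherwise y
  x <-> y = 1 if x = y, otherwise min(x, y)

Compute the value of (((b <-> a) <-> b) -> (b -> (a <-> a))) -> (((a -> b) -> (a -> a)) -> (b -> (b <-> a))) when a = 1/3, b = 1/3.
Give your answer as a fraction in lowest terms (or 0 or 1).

b <-> a = 1/3 <-> 1/3 = 1
(b <-> a) <-> b = 1 <-> 1/3 = 1/3
a <-> a = 1/3 <-> 1/3 = 1
b -> (a <-> a) = 1/3 -> 1 = 1
((b <-> a) <-> b) -> (b -> (a <-> a)) = 1/3 -> 1 = 1
a -> b = 1/3 -> 1/3 = 1
a -> a = 1/3 -> 1/3 = 1
(a -> b) -> (a -> a) = 1 -> 1 = 1
b <-> a = 1/3 <-> 1/3 = 1
b -> (b <-> a) = 1/3 -> 1 = 1
((a -> b) -> (a -> a)) -> (b -> (b <-> a)) = 1 -> 1 = 1
(((b <-> a) <-> b) -> (b -> (a <-> a))) -> (((a -> b) -> (a -> a)) -> (b -> (b <-> a))) = 1 -> 1 = 1

1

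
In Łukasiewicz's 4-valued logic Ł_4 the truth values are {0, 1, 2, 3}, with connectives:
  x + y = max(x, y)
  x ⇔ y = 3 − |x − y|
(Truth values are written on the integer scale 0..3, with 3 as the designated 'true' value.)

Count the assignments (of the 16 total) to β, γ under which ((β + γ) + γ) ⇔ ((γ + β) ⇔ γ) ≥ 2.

11

β = 0, γ = 0 ↦ 0  <
β = 0, γ = 1 ↦ 1  <
β = 0, γ = 2 ↦ 2  ≥
β = 0, γ = 3 ↦ 3  ≥
β = 1, γ = 0 ↦ 2  ≥
β = 1, γ = 1 ↦ 1  <
β = 1, γ = 2 ↦ 2  ≥
β = 1, γ = 3 ↦ 3  ≥
β = 2, γ = 0 ↦ 2  ≥
β = 2, γ = 1 ↦ 3  ≥
β = 2, γ = 2 ↦ 2  ≥
β = 2, γ = 3 ↦ 3  ≥
β = 3, γ = 0 ↦ 0  <
β = 3, γ = 1 ↦ 1  <
β = 3, γ = 2 ↦ 2  ≥
β = 3, γ = 3 ↦ 3  ≥
So 11 of the 16 assignments meet the threshold.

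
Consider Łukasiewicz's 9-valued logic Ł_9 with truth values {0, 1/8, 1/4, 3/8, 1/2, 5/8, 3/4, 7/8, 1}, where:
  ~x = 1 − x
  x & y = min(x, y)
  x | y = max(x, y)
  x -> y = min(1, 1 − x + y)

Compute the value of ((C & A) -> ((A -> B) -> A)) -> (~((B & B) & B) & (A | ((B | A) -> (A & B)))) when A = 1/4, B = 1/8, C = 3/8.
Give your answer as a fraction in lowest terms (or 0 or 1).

7/8

C & A = 3/8 & 1/4 = 1/4
A -> B = 1/4 -> 1/8 = 7/8
(A -> B) -> A = 7/8 -> 1/4 = 3/8
(C & A) -> ((A -> B) -> A) = 1/4 -> 3/8 = 1
B & B = 1/8 & 1/8 = 1/8
(B & B) & B = 1/8 & 1/8 = 1/8
~((B & B) & B) = ~1/8 = 7/8
B | A = 1/8 | 1/4 = 1/4
A & B = 1/4 & 1/8 = 1/8
(B | A) -> (A & B) = 1/4 -> 1/8 = 7/8
A | ((B | A) -> (A & B)) = 1/4 | 7/8 = 7/8
~((B & B) & B) & (A | ((B | A) -> (A & B))) = 7/8 & 7/8 = 7/8
((C & A) -> ((A -> B) -> A)) -> (~((B & B) & B) & (A | ((B | A) -> (A & B)))) = 1 -> 7/8 = 7/8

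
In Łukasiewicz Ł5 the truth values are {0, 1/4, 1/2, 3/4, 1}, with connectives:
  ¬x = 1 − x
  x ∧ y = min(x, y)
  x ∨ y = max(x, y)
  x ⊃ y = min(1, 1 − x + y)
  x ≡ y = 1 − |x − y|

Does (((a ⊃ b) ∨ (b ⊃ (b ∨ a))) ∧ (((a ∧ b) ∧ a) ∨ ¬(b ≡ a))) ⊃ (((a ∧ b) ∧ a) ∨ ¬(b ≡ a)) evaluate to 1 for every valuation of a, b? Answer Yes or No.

At a = 1/4, b = 1, for instance:
a ⊃ b = 1/4 ⊃ 1 = 1
b ∨ a = 1 ∨ 1/4 = 1
b ⊃ (b ∨ a) = 1 ⊃ 1 = 1
(a ⊃ b) ∨ (b ⊃ (b ∨ a)) = 1 ∨ 1 = 1
a ∧ b = 1/4 ∧ 1 = 1/4
(a ∧ b) ∧ a = 1/4 ∧ 1/4 = 1/4
b ≡ a = 1 ≡ 1/4 = 1/4
¬(b ≡ a) = ¬1/4 = 3/4
((a ∧ b) ∧ a) ∨ ¬(b ≡ a) = 1/4 ∨ 3/4 = 3/4
((a ⊃ b) ∨ (b ⊃ (b ∨ a))) ∧ (((a ∧ b) ∧ a) ∨ ¬(b ≡ a)) = 1 ∧ 3/4 = 3/4
(((a ⊃ b) ∨ (b ⊃ (b ∨ a))) ∧ (((a ∧ b) ∧ a) ∨ ¬(b ≡ a))) ⊃ (((a ∧ b) ∧ a) ∨ ¬(b ≡ a)) = 3/4 ⊃ 3/4 = 1
and checking the remaining 24 assignments likewise gives ≥ 1 in every case.

Yes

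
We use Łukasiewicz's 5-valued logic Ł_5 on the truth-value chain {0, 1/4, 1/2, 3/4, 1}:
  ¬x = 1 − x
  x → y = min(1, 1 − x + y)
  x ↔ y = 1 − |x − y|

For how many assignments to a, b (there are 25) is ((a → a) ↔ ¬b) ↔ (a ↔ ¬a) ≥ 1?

5

value 1: 5 assignments (counts)
value 3/4: 7 assignments
value 1/2: 7 assignments
value 1/4: 3 assignments
value 0: 3 assignments
So 5 of the 25 assignments meet the threshold.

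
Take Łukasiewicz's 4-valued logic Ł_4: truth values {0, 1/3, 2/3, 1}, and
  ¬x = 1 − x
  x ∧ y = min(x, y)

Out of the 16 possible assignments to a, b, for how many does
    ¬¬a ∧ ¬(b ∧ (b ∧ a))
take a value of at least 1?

1

a = 0, b = 0 ↦ 0  <
a = 0, b = 1/3 ↦ 0  <
a = 0, b = 2/3 ↦ 0  <
a = 0, b = 1 ↦ 0  <
a = 1/3, b = 0 ↦ 1/3  <
a = 1/3, b = 1/3 ↦ 1/3  <
a = 1/3, b = 2/3 ↦ 1/3  <
a = 1/3, b = 1 ↦ 1/3  <
a = 2/3, b = 0 ↦ 2/3  <
a = 2/3, b = 1/3 ↦ 2/3  <
a = 2/3, b = 2/3 ↦ 1/3  <
a = 2/3, b = 1 ↦ 1/3  <
a = 1, b = 0 ↦ 1  ≥
a = 1, b = 1/3 ↦ 2/3  <
a = 1, b = 2/3 ↦ 1/3  <
a = 1, b = 1 ↦ 0  <
So 1 of the 16 assignments meets the threshold.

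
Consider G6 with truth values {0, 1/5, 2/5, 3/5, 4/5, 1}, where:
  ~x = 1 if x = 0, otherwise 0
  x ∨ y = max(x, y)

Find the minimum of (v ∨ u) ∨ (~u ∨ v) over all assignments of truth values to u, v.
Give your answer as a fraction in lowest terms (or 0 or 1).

Take u = 1/5, v = 0:
v ∨ u = 0 ∨ 1/5 = 1/5
~u = ~1/5 = 0
~u ∨ v = 0 ∨ 0 = 0
(v ∨ u) ∨ (~u ∨ v) = 1/5 ∨ 0 = 1/5
No assignment yields a value below 1/5, so this is the minimum.

1/5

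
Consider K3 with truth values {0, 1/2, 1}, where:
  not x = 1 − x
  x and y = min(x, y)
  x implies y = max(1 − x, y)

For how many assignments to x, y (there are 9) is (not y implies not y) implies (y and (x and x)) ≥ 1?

x = 0, y = 0 ↦ 0  <
x = 0, y = 1/2 ↦ 1/2  <
x = 0, y = 1 ↦ 0  <
x = 1/2, y = 0 ↦ 0  <
x = 1/2, y = 1/2 ↦ 1/2  <
x = 1/2, y = 1 ↦ 1/2  <
x = 1, y = 0 ↦ 0  <
x = 1, y = 1/2 ↦ 1/2  <
x = 1, y = 1 ↦ 1  ≥
So 1 of the 9 assignments meets the threshold.

1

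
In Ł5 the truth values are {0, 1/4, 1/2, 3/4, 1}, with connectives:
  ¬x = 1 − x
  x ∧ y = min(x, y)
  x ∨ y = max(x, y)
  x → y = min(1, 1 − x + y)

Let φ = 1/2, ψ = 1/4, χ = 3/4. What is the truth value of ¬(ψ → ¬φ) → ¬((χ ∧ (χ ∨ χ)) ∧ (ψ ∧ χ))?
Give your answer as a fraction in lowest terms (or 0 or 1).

¬φ = ¬1/2 = 1/2
ψ → ¬φ = 1/4 → 1/2 = 1
¬(ψ → ¬φ) = ¬1 = 0
χ ∨ χ = 3/4 ∨ 3/4 = 3/4
χ ∧ (χ ∨ χ) = 3/4 ∧ 3/4 = 3/4
ψ ∧ χ = 1/4 ∧ 3/4 = 1/4
(χ ∧ (χ ∨ χ)) ∧ (ψ ∧ χ) = 3/4 ∧ 1/4 = 1/4
¬((χ ∧ (χ ∨ χ)) ∧ (ψ ∧ χ)) = ¬1/4 = 3/4
¬(ψ → ¬φ) → ¬((χ ∧ (χ ∨ χ)) ∧ (ψ ∧ χ)) = 0 → 3/4 = 1

1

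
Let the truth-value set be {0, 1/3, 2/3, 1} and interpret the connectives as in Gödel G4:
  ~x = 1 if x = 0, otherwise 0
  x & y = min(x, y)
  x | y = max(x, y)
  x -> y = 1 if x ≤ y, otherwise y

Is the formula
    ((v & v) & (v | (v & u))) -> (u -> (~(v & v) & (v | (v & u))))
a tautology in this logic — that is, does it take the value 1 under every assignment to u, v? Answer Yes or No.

Counterexample: take u = 1/3, v = 1/3.
v & v = 1/3 & 1/3 = 1/3
v & u = 1/3 & 1/3 = 1/3
v | (v & u) = 1/3 | 1/3 = 1/3
(v & v) & (v | (v & u)) = 1/3 & 1/3 = 1/3
v & v = 1/3 & 1/3 = 1/3
~(v & v) = ~1/3 = 0
v & u = 1/3 & 1/3 = 1/3
v | (v & u) = 1/3 | 1/3 = 1/3
~(v & v) & (v | (v & u)) = 0 & 1/3 = 0
u -> (~(v & v) & (v | (v & u))) = 1/3 -> 0 = 0
((v & v) & (v | (v & u))) -> (u -> (~(v & v) & (v | (v & u)))) = 1/3 -> 0 = 0
This gives 0 ≠ 1.

No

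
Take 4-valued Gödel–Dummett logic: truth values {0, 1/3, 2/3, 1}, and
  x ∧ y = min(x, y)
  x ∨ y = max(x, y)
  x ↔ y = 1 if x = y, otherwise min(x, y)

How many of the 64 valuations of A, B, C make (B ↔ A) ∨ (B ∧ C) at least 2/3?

value 1: 19 assignments (counts)
value 2/3: 13 assignments (counts)
value 1/3: 17 assignments
value 0: 15 assignments
So 32 of the 64 assignments meet the threshold.

32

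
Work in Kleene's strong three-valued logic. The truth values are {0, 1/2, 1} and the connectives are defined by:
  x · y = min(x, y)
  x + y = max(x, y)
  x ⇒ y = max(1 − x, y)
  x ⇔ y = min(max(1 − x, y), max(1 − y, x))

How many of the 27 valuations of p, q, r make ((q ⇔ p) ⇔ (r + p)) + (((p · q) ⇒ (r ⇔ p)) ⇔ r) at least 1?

value 1: 10 assignments (counts)
value 1/2: 15 assignments
value 0: 2 assignments
So 10 of the 27 assignments meet the threshold.

10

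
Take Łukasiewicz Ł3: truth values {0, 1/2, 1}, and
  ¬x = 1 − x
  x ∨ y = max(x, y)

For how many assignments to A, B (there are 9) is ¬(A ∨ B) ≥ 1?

1

A = 0, B = 0 ↦ 1  ≥
A = 0, B = 1/2 ↦ 1/2  <
A = 0, B = 1 ↦ 0  <
A = 1/2, B = 0 ↦ 1/2  <
A = 1/2, B = 1/2 ↦ 1/2  <
A = 1/2, B = 1 ↦ 0  <
A = 1, B = 0 ↦ 0  <
A = 1, B = 1/2 ↦ 0  <
A = 1, B = 1 ↦ 0  <
So 1 of the 9 assignments meets the threshold.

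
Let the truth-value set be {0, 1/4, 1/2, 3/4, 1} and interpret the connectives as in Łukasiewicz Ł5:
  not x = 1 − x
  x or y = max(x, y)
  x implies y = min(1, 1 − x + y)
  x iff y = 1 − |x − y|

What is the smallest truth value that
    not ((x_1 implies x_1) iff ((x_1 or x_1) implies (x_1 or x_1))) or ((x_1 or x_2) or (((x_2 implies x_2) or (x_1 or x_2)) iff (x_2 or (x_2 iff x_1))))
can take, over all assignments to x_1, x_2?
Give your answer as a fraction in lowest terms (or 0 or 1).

Take x_1 = 0, x_2 = 1/2:
x_1 implies x_1 = 0 implies 0 = 1
x_1 or x_1 = 0 or 0 = 0
x_1 or x_1 = 0 or 0 = 0
(x_1 or x_1) implies (x_1 or x_1) = 0 implies 0 = 1
(x_1 implies x_1) iff ((x_1 or x_1) implies (x_1 or x_1)) = 1 iff 1 = 1
not ((x_1 implies x_1) iff ((x_1 or x_1) implies (x_1 or x_1))) = not 1 = 0
x_1 or x_2 = 0 or 1/2 = 1/2
x_2 implies x_2 = 1/2 implies 1/2 = 1
x_1 or x_2 = 0 or 1/2 = 1/2
(x_2 implies x_2) or (x_1 or x_2) = 1 or 1/2 = 1
x_2 iff x_1 = 1/2 iff 0 = 1/2
x_2 or (x_2 iff x_1) = 1/2 or 1/2 = 1/2
((x_2 implies x_2) or (x_1 or x_2)) iff (x_2 or (x_2 iff x_1)) = 1 iff 1/2 = 1/2
(x_1 or x_2) or (((x_2 implies x_2) or (x_1 or x_2)) iff (x_2 or (x_2 iff x_1))) = 1/2 or 1/2 = 1/2
not ((x_1 implies x_1) iff ((x_1 or x_1) implies (x_1 or x_1))) or ((x_1 or x_2) or (((x_2 implies x_2) or (x_1 or x_2)) iff (x_2 or (x_2 iff x_1)))) = 0 or 1/2 = 1/2
No assignment yields a value below 1/2, so this is the minimum.

1/2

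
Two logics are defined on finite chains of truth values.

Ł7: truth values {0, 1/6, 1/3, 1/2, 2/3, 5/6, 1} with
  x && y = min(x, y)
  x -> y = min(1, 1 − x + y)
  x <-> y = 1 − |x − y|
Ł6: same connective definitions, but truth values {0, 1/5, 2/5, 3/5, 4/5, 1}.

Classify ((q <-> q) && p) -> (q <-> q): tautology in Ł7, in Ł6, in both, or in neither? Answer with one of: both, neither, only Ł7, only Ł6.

both

In Ł7: every assignment gives 1 — tautology.
In Ł6: every assignment gives 1 — tautology.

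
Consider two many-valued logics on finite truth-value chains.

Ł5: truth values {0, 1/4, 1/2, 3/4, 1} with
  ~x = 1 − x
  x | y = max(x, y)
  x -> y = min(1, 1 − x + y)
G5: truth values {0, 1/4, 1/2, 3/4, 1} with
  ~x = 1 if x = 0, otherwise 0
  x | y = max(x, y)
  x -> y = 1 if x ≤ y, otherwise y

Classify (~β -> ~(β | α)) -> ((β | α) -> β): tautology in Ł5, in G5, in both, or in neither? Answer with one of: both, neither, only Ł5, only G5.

only Ł5

In Ł5: every assignment gives 1 — tautology.
In G5: at α = 1/2, β = 1/4 the value is 1/4 — not a tautology.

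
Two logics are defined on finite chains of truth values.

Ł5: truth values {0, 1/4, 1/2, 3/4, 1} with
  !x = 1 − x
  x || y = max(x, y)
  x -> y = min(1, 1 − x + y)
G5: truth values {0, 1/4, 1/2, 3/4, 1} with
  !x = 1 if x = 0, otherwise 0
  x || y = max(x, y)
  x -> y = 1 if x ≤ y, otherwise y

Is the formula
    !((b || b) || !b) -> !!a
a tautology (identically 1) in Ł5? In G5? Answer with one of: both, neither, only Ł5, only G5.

In Ł5: at a = 0, b = 1/4 the value is 3/4 — not a tautology.
In G5: every assignment gives 1 — tautology.

only G5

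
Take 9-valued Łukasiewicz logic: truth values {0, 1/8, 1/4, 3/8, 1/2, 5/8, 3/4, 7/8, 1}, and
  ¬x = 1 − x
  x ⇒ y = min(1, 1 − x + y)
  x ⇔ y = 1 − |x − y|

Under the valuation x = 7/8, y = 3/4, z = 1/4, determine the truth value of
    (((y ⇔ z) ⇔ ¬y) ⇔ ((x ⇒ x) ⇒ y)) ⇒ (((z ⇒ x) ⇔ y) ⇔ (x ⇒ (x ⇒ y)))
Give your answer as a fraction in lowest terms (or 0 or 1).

3/4

y ⇔ z = 3/4 ⇔ 1/4 = 1/2
¬y = ¬3/4 = 1/4
(y ⇔ z) ⇔ ¬y = 1/2 ⇔ 1/4 = 3/4
x ⇒ x = 7/8 ⇒ 7/8 = 1
(x ⇒ x) ⇒ y = 1 ⇒ 3/4 = 3/4
((y ⇔ z) ⇔ ¬y) ⇔ ((x ⇒ x) ⇒ y) = 3/4 ⇔ 3/4 = 1
z ⇒ x = 1/4 ⇒ 7/8 = 1
(z ⇒ x) ⇔ y = 1 ⇔ 3/4 = 3/4
x ⇒ y = 7/8 ⇒ 3/4 = 7/8
x ⇒ (x ⇒ y) = 7/8 ⇒ 7/8 = 1
((z ⇒ x) ⇔ y) ⇔ (x ⇒ (x ⇒ y)) = 3/4 ⇔ 1 = 3/4
(((y ⇔ z) ⇔ ¬y) ⇔ ((x ⇒ x) ⇒ y)) ⇒ (((z ⇒ x) ⇔ y) ⇔ (x ⇒ (x ⇒ y))) = 1 ⇒ 3/4 = 3/4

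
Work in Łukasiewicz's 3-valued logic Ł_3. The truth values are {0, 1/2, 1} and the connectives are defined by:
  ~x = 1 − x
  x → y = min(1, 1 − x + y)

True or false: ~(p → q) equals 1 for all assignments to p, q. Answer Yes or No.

Counterexample: take p = 0, q = 0.
p → q = 0 → 0 = 1
~(p → q) = ~1 = 0
This gives 0 ≠ 1.

No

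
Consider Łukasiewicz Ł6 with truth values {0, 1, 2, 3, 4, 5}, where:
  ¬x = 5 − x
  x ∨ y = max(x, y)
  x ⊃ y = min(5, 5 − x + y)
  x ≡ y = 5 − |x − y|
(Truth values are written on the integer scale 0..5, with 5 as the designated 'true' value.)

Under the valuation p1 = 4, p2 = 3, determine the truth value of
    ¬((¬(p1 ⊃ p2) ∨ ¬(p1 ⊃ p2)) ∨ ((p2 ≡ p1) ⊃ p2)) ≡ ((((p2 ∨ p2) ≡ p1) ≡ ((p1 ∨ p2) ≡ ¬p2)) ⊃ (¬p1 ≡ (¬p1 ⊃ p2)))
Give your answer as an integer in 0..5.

4

p1 ⊃ p2 = 4 ⊃ 3 = 4
¬(p1 ⊃ p2) = ¬4 = 1
p1 ⊃ p2 = 4 ⊃ 3 = 4
¬(p1 ⊃ p2) = ¬4 = 1
¬(p1 ⊃ p2) ∨ ¬(p1 ⊃ p2) = 1 ∨ 1 = 1
p2 ≡ p1 = 3 ≡ 4 = 4
(p2 ≡ p1) ⊃ p2 = 4 ⊃ 3 = 4
(¬(p1 ⊃ p2) ∨ ¬(p1 ⊃ p2)) ∨ ((p2 ≡ p1) ⊃ p2) = 1 ∨ 4 = 4
¬((¬(p1 ⊃ p2) ∨ ¬(p1 ⊃ p2)) ∨ ((p2 ≡ p1) ⊃ p2)) = ¬4 = 1
p2 ∨ p2 = 3 ∨ 3 = 3
(p2 ∨ p2) ≡ p1 = 3 ≡ 4 = 4
p1 ∨ p2 = 4 ∨ 3 = 4
¬p2 = ¬3 = 2
(p1 ∨ p2) ≡ ¬p2 = 4 ≡ 2 = 3
((p2 ∨ p2) ≡ p1) ≡ ((p1 ∨ p2) ≡ ¬p2) = 4 ≡ 3 = 4
¬p1 = ¬4 = 1
¬p1 = ¬4 = 1
¬p1 ⊃ p2 = 1 ⊃ 3 = 5
¬p1 ≡ (¬p1 ⊃ p2) = 1 ≡ 5 = 1
(((p2 ∨ p2) ≡ p1) ≡ ((p1 ∨ p2) ≡ ¬p2)) ⊃ (¬p1 ≡ (¬p1 ⊃ p2)) = 4 ⊃ 1 = 2
¬((¬(p1 ⊃ p2) ∨ ¬(p1 ⊃ p2)) ∨ ((p2 ≡ p1) ⊃ p2)) ≡ ((((p2 ∨ p2) ≡ p1) ≡ ((p1 ∨ p2) ≡ ¬p2)) ⊃ (¬p1 ≡ (¬p1 ⊃ p2))) = 1 ≡ 2 = 4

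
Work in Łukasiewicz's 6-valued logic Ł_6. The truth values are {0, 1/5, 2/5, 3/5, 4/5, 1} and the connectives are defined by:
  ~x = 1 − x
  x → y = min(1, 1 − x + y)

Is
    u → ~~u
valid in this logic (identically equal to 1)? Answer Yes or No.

u = 0 ↦ 1
u = 1/5 ↦ 1
u = 2/5 ↦ 1
u = 3/5 ↦ 1
u = 4/5 ↦ 1
u = 1 ↦ 1
Every assignment gives a value ≥ 1.

Yes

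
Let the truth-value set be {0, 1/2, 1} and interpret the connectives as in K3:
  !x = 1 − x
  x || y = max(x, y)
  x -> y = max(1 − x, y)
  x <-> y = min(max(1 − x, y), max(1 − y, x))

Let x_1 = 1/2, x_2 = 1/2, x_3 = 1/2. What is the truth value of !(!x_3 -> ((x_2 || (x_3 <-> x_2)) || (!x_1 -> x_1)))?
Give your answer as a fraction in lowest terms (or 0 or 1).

1/2

!x_3 = !1/2 = 1/2
x_3 <-> x_2 = 1/2 <-> 1/2 = 1/2
x_2 || (x_3 <-> x_2) = 1/2 || 1/2 = 1/2
!x_1 = !1/2 = 1/2
!x_1 -> x_1 = 1/2 -> 1/2 = 1/2
(x_2 || (x_3 <-> x_2)) || (!x_1 -> x_1) = 1/2 || 1/2 = 1/2
!x_3 -> ((x_2 || (x_3 <-> x_2)) || (!x_1 -> x_1)) = 1/2 -> 1/2 = 1/2
!(!x_3 -> ((x_2 || (x_3 <-> x_2)) || (!x_1 -> x_1))) = !1/2 = 1/2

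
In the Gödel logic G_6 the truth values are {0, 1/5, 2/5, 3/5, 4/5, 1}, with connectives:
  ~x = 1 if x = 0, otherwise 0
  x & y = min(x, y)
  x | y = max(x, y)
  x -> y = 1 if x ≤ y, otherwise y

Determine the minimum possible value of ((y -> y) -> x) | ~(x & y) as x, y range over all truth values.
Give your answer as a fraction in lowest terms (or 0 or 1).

Take x = 1/5, y = 1/5:
y -> y = 1/5 -> 1/5 = 1
(y -> y) -> x = 1 -> 1/5 = 1/5
x & y = 1/5 & 1/5 = 1/5
~(x & y) = ~1/5 = 0
((y -> y) -> x) | ~(x & y) = 1/5 | 0 = 1/5
No assignment yields a value below 1/5, so this is the minimum.

1/5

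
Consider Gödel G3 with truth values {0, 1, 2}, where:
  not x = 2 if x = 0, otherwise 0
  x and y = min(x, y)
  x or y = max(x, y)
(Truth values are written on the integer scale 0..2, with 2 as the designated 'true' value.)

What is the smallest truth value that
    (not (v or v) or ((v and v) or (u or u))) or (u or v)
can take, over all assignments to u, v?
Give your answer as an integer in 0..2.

1

Take u = 0, v = 1:
v or v = 1 or 1 = 1
not (v or v) = not 1 = 0
v and v = 1 and 1 = 1
u or u = 0 or 0 = 0
(v and v) or (u or u) = 1 or 0 = 1
not (v or v) or ((v and v) or (u or u)) = 0 or 1 = 1
u or v = 0 or 1 = 1
(not (v or v) or ((v and v) or (u or u))) or (u or v) = 1 or 1 = 1
No assignment yields a value below 1, so this is the minimum.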